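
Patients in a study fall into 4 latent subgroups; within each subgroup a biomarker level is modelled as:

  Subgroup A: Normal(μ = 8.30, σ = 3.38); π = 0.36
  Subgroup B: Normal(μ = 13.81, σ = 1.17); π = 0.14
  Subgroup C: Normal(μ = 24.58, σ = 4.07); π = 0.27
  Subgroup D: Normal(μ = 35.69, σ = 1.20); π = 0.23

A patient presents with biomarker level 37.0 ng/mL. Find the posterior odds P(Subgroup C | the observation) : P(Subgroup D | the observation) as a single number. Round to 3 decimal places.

0.006

Posterior odds = (P(Z=i) f_i(x)) / (P(Z=j) f_j(x)); the normalising sum cancels.
Component likelihoods at x = 37.0 ng/mL:
  p_A = 2.60527e-17
  p_B = 1.68205e-86
  p_C = 0.00093151
  p_D = 0.183209
Odds = (0.27/0.23) × (0.00093151/0.183209) = 1.17391 × 0.00508441 ≈ 0.006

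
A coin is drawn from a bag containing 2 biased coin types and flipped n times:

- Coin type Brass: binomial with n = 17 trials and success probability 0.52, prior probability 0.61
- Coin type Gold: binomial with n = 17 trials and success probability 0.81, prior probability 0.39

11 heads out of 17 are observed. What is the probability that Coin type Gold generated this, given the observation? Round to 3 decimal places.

Posterior ∝ prior × likelihood, so P(k | x) ∝ w_k f_k(x); normalise over all components.
Component likelihoods at x = 11 heads out of 17:
  L_Brass = C(17,11)·0.52^11·0.48^6 = 12376·0.000751687·0.0122306 = 0.11378
  L_Gold = C(17,11)·0.81^11·0.19^6 = 12376·0.0984771·4.70459e-05 = 0.0573373
Multiply by the mixture weights:
  w_Brass·L_Brass = 0.61 × 0.11378 = 0.0694056
  w_Gold·L_Gold = 0.39 × 0.0573373 = 0.0223615
Normaliser: 0.0694056 + 0.0223615 = 0.0917671
Responsibility of Coin type Gold: 0.0223615 / 0.0917671 ≈ 0.244

0.244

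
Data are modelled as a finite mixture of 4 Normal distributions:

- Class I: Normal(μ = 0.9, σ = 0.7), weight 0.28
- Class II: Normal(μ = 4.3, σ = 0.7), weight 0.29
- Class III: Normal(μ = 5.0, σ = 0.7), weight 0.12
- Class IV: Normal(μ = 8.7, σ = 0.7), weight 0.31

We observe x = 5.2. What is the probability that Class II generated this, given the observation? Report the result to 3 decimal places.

Posterior ∝ prior × likelihood, so P(k | x) ∝ π_k f_k(x); normalise over all components.
Normal densities:
  p_I = 3.64609e-09
  p_II = 0.249376
  p_III = 0.547124
  p_IV = 2.12389e-06
Weight by the priors:
  π_I·p_I = 0.28 × 3.64609e-09 = 1.02091e-09
  π_II·p_II = 0.29 × 0.249376 = 0.072319
  π_III·p_III = 0.12 × 0.547124 = 0.0656549
  π_IV·p_IV = 0.31 × 2.12389e-06 = 6.58404e-07
Denominator: 1.02091e-09 + 0.072319 + 0.0656549 + 6.58404e-07 = 0.137975
P(Class II | 5.2) ≈ 0.524

0.524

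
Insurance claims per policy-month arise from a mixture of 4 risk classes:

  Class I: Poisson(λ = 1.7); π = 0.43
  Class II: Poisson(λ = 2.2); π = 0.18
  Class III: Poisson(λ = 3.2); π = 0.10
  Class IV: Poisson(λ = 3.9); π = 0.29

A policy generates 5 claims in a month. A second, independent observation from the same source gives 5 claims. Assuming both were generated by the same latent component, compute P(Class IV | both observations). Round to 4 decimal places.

0.7788

The responsibility of component k is P(Z=k) f_k(x) divided by Σ_j P(Z=j) f_j(x).
Since both observations come from the same component, the likelihood for component k is f_k(x₁)·f_k(x₂).
  p_I = [0.0216154] × [0.0216154] = 0.000467224
  p_II = [0.0475866] × [0.0475866] = 0.00226448
  p_III = [0.113979] × [0.113979] = 0.0129913
  p_IV = [0.152193] × [0.152193] = 0.0231626
Weight by the priors:
  P(Z=I)·p_I = 0.43 × 0.000467224 = 0.000200906
  P(Z=II)·p_II = 0.18 × 0.00226448 = 0.000407606
  P(Z=III)·p_III = 0.10 × 0.0129913 = 0.00129913
  P(Z=IV)·p_IV = 0.29 × 0.0231626 = 0.00671714
Normaliser: 0.000200906 + 0.000407606 + 0.00129913 + 0.00671714 = 0.00862479
Responsibility of Class IV: 0.00671714 / 0.00862479 ≈ 0.7788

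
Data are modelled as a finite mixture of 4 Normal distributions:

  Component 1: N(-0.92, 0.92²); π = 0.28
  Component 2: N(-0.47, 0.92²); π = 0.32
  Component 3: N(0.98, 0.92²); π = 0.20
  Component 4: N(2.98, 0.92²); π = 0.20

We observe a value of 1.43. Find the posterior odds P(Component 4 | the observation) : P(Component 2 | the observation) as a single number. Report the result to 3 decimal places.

The posterior odds equal the prior odds times the likelihood ratio: (π_i/π_j)·(f_i(x)/f_j(x)).
Normal densities:
  L_1 = (1/(0.92·√(2π)))·exp(−(1.43−-0.92)²/(2·0.92²)) = 0.433633·exp(-3.26235) = 0.0166075
  L_2 = (1/(0.92·√(2π)))·exp(−(1.43−-0.47)²/(2·0.92²)) = 0.433633·exp(-2.13256) = 0.0513999
  L_3 = (1/(0.92·√(2π)))·exp(−(1.43−0.98)²/(2·0.92²)) = 0.433633·exp(-0.11962) = 0.384742
  L_4 = (1/(0.92·√(2π)))·exp(−(1.43−2.98)²/(2·0.92²)) = 0.433633·exp(-1.41925) = 0.104894
Posterior odds = (π_4·L_4) / (π_2·L_2) = (0.20·0.104894) / (0.32·0.0513999) = 0.0209788 / 0.016448 ≈ 1.275

1.275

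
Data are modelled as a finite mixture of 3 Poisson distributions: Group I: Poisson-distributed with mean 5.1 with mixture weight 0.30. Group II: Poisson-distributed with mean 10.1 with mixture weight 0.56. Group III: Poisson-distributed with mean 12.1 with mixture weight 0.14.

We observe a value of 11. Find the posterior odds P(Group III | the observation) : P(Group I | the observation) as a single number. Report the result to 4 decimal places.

5.7057

Only the two components matter; the odds are (π_i f_i(x)) / (π_j f_j(x)).
Evaluate each component's likelihood at the observed value:
  p_I = 0.00927287
  p_II = 0.114817
  p_III = 0.113376
0.0158726 / 0.00278186 ≈ 5.7057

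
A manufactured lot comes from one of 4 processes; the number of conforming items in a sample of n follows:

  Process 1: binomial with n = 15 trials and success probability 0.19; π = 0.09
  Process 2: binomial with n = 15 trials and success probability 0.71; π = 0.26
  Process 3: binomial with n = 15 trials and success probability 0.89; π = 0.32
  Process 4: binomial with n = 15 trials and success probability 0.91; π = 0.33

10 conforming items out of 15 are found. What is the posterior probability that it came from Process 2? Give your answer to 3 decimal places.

0.880

By Bayes' theorem, P(k | x) = π_k f_k(x) / Σ_j π_j f_j(x).
Component likelihoods at x = 10 conforming items out of 15:
  f_1 = C(15,10)·0.19^10·0.81^5 = 3003·6.13107e-08·0.348678 = 6.41973e-05
  f_2 = C(15,10)·0.71^10·0.29^5 = 3003·0.0325524·0.00205111 = 0.200507
  f_3 = C(15,10)·0.89^10·0.11^5 = 3003·0.311817·1.61051e-05 = 0.0150806
  f_4 = C(15,10)·0.91^10·0.09^5 = 3003·0.389416·5.9049e-06 = 0.00690529
Unnormalised posteriors:
  π_1·f_1 = 0.09 × 6.41973e-05 = 5.77775e-06
  π_2·f_2 = 0.26 × 0.200507 = 0.0521317
  π_3·f_3 = 0.32 × 0.0150806 = 0.00482579
  π_4·f_4 = 0.33 × 0.00690529 = 0.00227875
Denominator: 5.77775e-06 + 0.0521317 + 0.00482579 + 0.00227875 = 0.059242
P(Process 2 | the observation) ≈ 0.880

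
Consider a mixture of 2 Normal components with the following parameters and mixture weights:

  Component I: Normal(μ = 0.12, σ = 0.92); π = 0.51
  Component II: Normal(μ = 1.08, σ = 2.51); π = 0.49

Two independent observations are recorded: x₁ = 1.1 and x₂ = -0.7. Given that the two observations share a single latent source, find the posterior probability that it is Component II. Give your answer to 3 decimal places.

The responsibility of component k is w_k f_k(x) divided by Σ_j w_j f_j(x).
Since both observations come from the same component, the likelihood for component k is f_k(x₁)·f_k(x₂).
  p_I = [0.245883] × [0.291484] = 0.071671
  p_II = [0.158936] × [0.123603] = 0.019645
Weight by the priors:
  w_I·p_I = 0.51 × 0.071671 = 0.0365522
  w_II·p_II = 0.49 × 0.019645 = 0.00962607
Denominator: 0.0365522 + 0.00962607 = 0.0461783
So the posterior for Component II is 0.00962607 / 0.0461783 ≈ 0.208.

0.208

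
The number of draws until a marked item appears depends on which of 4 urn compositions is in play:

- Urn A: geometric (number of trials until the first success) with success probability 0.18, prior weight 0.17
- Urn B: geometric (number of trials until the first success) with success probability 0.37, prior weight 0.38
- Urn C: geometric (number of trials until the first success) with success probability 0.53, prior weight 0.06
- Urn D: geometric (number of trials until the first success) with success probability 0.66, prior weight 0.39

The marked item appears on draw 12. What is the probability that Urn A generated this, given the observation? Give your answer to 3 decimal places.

0.796

P(component k | x) = w_k·f_k(x) / marginal(x), where marginal(x) = Σ_j w_j·f_j(x).
Geometric probabilities:
  L_A = 0.18·(1−0.18)^11 = 0.18·0.112707 = 0.0202873
  L_B = 0.37·(1−0.37)^11 = 0.37·0.00620506 = 0.00229587
  L_C = 0.53·(1−0.53)^11 = 0.53·0.000247216 = 0.000131024
  L_D = 0.66·(1−0.66)^11 = 0.66·7.01888e-06 = 4.63246e-06
Weight by the priors:
  w_A·L_A = 0.17 × 0.0202873 = 0.00344885
  w_B·L_B = 0.38 × 0.00229587 = 0.000872432
  w_C·L_C = 0.06 × 0.000131024 = 7.86147e-06
  w_D·L_D = 0.39 × 4.63246e-06 = 1.80666e-06
Normaliser: 0.00344885 + 0.000872432 + 7.86147e-06 + 1.80666e-06 = 0.00433095
P(Urn A | the observation) ≈ 0.796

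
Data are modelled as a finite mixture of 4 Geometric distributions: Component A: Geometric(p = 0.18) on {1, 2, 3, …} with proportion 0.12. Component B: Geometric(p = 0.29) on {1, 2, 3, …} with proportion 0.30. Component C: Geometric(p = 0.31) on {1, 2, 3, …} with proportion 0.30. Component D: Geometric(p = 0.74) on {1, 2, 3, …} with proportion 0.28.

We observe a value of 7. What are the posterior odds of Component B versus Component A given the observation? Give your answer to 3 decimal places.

The posterior odds equal the prior odds times the likelihood ratio: (π_i/π_j)·(f_i(x)/f_j(x)).
Component likelihoods at x = 7:
  f_A = 0.18·(1−0.18)^6 = 0.18·0.304007 = 0.0547212
  f_B = 0.29·(1−0.29)^6 = 0.29·0.1281 = 0.0371491
  f_C = 0.31·(1−0.31)^6 = 0.31·0.107918 = 0.0334546
  f_D = 0.74·(1−0.74)^6 = 0.74·0.000308916 = 0.000228598
0.0111447 / 0.00656654 ≈ 1.697

1.697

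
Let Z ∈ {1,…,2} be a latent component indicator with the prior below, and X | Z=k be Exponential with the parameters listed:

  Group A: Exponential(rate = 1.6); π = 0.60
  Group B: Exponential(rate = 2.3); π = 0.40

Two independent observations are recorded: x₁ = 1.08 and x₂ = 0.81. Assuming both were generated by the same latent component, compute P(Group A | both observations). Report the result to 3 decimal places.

Apply Bayes' rule: the posterior for each component is proportional to its prior times its likelihood at x.
Since both observations come from the same component, the likelihood for component k is f_k(x₁)·f_k(x₂).
  p_A = [1.6·e^(−1.6·1.08) = 1.6·e^(−1.7280) = 0.284223] × [0.437799] = 0.124432
  p_B = [2.3·e^(−2.3·1.08) = 2.3·e^(−2.4840) = 0.191841] × [0.356975] = 0.0684822
Weight by the priors:
  π_A·p_A = 0.60 × 0.124432 = 0.0746594
  π_B·p_B = 0.40 × 0.0684822 = 0.0273929
Normaliser: 0.0746594 + 0.0273929 = 0.102052
So the posterior for Group A is 0.0746594 / 0.102052 ≈ 0.732.

0.732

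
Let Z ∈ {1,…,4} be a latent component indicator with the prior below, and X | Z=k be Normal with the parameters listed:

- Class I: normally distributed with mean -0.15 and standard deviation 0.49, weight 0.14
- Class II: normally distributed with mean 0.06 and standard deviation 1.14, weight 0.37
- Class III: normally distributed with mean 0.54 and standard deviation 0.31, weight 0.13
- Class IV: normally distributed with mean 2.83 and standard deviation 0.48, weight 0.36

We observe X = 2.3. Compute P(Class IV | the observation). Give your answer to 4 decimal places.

The responsibility of component k is P(Z=k) f_k(x) divided by Σ_j P(Z=j) f_j(x).
Normal densities:
  p_I = (1/(0.49·√(2π)))·exp(−(2.3−-0.15)²/(2·0.49²)) = 0.814168·exp(-12.50000) = 3.03412e-06
  p_II = (1/(1.14·√(2π)))·exp(−(2.3−0.06)²/(2·1.14²)) = 0.349949·exp(-1.93044) = 0.0507722
  p_III = (1/(0.31·√(2π)))·exp(−(2.3−0.54)²/(2·0.31²)) = 1.286911·exp(-16.11655) = 1.28891e-07
  p_IV = (1/(0.48·√(2π)))·exp(−(2.3−2.83)²/(2·0.48²)) = 0.831130·exp(-0.60959) = 0.451779
Unnormalised posteriors:
  P(Z=I)·p_I = 0.14 × 3.03412e-06 = 4.24777e-07
  P(Z=II)·p_II = 0.37 × 0.0507722 = 0.0187857
  P(Z=III)·p_III = 0.13 × 1.28891e-07 = 1.67558e-08
  P(Z=IV)·p_IV = 0.36 × 0.451779 = 0.162641
Marginal: 4.24777e-07 + 0.0187857 + 1.67558e-08 + 0.162641 = 0.181427
Responsibility of Class IV: 0.162641 / 0.181427 ≈ 0.8965

0.8965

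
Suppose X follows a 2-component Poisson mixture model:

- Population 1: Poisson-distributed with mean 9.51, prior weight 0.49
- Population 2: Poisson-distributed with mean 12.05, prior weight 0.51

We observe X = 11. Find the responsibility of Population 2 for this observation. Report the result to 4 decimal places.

0.5260

Apply Bayes' rule: the posterior for each component is proportional to its prior times its likelihood at x.
Evaluate each component's likelihood at the observed value:
  L_1 = e^(−9.51)·9.51^11/11! = 0.106829
  L_2 = e^(−12.05)·12.05^11/11! = 0.113882
Unnormalised posteriors:
  π_1·L_1 = 0.49 × 0.106829 = 0.0523462
  π_2·L_2 = 0.51 × 0.113882 = 0.0580796
Denominator: 0.0523462 + 0.0580796 = 0.110426
Responsibility of Population 2: 0.0580796 / 0.110426 ≈ 0.5260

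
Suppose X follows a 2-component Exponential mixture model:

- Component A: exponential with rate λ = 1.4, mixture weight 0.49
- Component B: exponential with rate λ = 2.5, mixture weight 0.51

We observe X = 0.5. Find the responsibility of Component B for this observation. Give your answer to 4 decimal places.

0.5174

The responsibility of component k is w_k f_k(x) divided by Σ_j w_j f_j(x).
Exponential densities:
  p_A = 0.695219
  p_B = 0.716262
Unnormalised posteriors:
  w_A·p_A = 0.49 × 0.695219 = 0.340658
  w_B·p_B = 0.51 × 0.716262 = 0.365294
Marginal: 0.340658 + 0.365294 = 0.705951
So the posterior for Component B is 0.365294 / 0.705951 ≈ 0.5174.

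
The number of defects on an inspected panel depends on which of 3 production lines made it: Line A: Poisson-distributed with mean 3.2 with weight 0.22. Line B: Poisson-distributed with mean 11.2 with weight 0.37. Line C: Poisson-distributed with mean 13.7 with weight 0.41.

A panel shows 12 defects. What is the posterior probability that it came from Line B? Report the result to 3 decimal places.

P(component k | x) = π_k·f_k(x) / marginal(x), where marginal(x) = Σ_j π_j·f_j(x).
Poisson probabilities:
  p_A = e^(−3.2)·3.2^12/12! = 9.81116e-05
  p_B = e^(−11.2)·11.2^12/12! = 0.11122
  p_C = e^(−13.7)·13.7^12/12! = 0.102441
Unnormalised posteriors:
  π_A·p_A = 0.22 × 9.81116e-05 = 2.15846e-05
  π_B·p_B = 0.37 × 0.11122 = 0.0411512
  π_C·p_C = 0.41 × 0.102441 = 0.042001
Marginal: 2.15846e-05 + 0.0411512 + 0.042001 = 0.0831738
So the posterior for Line B is 0.0411512 / 0.0831738 ≈ 0.495.

0.495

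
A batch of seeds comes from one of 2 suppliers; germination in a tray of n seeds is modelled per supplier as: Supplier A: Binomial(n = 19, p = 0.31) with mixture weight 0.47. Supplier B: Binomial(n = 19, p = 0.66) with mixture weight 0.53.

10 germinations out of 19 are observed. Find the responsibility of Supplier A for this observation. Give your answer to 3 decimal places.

P(component k | x) = P(Z=k)·f_k(x) / marginal(x), where marginal(x) = Σ_j P(Z=j)·f_j(x).
Evaluate each component's likelihood at the observed value:
  f_A = 0.0268428
  f_B = 0.0879667
Multiply by the mixture weights:
  P(Z=A)·f_A = 0.47 × 0.0268428 = 0.0126161
  P(Z=B)·f_B = 0.53 × 0.0879667 = 0.0466223
Sum: 0.0126161 + 0.0466223 = 0.0592384
P(Supplier A | x) = 0.0126161 / 0.0592384 ≈ 0.213

0.213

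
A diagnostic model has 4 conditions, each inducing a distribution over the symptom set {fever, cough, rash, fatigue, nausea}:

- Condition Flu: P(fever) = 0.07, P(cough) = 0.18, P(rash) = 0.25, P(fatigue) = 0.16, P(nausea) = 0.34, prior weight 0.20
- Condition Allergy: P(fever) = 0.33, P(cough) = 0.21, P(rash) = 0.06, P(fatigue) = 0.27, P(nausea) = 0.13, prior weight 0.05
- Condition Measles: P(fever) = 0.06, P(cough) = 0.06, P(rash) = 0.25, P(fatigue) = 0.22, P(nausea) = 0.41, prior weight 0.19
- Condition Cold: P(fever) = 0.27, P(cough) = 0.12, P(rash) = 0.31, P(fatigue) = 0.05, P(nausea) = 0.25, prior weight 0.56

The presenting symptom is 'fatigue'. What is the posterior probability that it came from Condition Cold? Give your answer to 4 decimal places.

P(component k | x) = π_k·f_k(x) / marginal(x), where marginal(x) = Σ_j π_j·f_j(x).
Evaluate each component's likelihood at the observed value:
  p_Flu = 0.16
  p_Allergy = 0.27
  p_Measles = 0.22
  p_Cold = 0.05
Multiply by the mixture weights:
  π_Flu·p_Flu = 0.20 × 0.16 = 0.032
  π_Allergy·p_Allergy = 0.05 × 0.27 = 0.0135
  π_Measles·p_Measles = 0.19 × 0.22 = 0.0418
  π_Cold·p_Cold = 0.56 × 0.05 = 0.028
Marginal: 0.032 + 0.0135 + 0.0418 + 0.028 = 0.1153
So the posterior for Condition Cold is 0.028 / 0.1153 ≈ 0.2428.

0.2428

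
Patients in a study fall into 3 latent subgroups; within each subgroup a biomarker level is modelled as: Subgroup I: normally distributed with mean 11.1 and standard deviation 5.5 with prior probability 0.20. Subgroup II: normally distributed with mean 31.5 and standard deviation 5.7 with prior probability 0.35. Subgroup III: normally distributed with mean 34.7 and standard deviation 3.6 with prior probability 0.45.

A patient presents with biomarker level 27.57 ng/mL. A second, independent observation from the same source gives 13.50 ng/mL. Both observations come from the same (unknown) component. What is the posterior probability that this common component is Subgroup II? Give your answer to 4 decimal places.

0.4609

The responsibility of component k is w_k f_k(x) divided by Σ_j w_j f_j(x).
Since both observations come from the same component, the likelihood for component k is f_k(x₁)·f_k(x₂).
  L_I = [0.000819073] × [0.0659477] = 5.4016e-05
  L_II = [0.0551835] × [0.000478165] = 2.63868e-05
  L_III = [0.0155893] × [3.26705e-09] = 5.09309e-11
Unnormalised posteriors:
  w_I·L_I = 0.20 × 5.4016e-05 = 1.08032e-05
  w_II·L_II = 0.35 × 2.63868e-05 = 9.23539e-06
  w_III·L_III = 0.45 × 5.09309e-11 = 2.29189e-11
Denominator: 1.08032e-05 + 9.23539e-06 + 2.29189e-11 = 2.00386e-05
Responsibility of Subgroup II: 9.23539e-06 / 2.00386e-05 ≈ 0.4609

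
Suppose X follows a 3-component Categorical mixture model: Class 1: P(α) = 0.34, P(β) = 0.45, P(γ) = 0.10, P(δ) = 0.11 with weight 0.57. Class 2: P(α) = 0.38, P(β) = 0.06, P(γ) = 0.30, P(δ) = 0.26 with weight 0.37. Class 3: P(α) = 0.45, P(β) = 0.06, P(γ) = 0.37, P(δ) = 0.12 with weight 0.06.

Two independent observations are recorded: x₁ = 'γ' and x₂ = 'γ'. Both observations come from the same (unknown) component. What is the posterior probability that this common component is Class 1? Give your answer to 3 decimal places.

0.121

Apply Bayes' rule: the posterior for each component is proportional to its prior times its likelihood at x.
Since both observations come from the same component, the likelihood for component k is f_k(x₁)·f_k(x₂).
  L_1 = [0.1] × [0.1] = 0.01
  L_2 = [0.3] × [0.3] = 0.09
  L_3 = [0.37] × [0.37] = 0.1369
Multiply by the mixture weights:
  w_1·L_1 = 0.57 × 0.01 = 0.0057
  w_2·L_2 = 0.37 × 0.09 = 0.0333
  w_3·L_3 = 0.06 × 0.1369 = 0.008214
Denominator: 0.0057 + 0.0333 + 0.008214 = 0.047214
P(Class 1 | x) = 0.0057 / 0.047214 ≈ 0.121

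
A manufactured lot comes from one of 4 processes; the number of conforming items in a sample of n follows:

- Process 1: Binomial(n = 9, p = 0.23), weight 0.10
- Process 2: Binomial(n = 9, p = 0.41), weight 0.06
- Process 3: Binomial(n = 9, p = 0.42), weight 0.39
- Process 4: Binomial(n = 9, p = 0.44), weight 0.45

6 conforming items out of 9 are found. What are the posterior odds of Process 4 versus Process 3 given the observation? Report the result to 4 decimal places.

1.3729

Since P(k|x) ∝ P(Z=k) f_k(x), the posterior odds are P(Z=i) f_i(x) / (P(Z=j) f_j(x)).
Evaluate each component's likelihood at the observed value:
  L_1 = 0.00567699
  L_2 = 0.081948
  L_3 = 0.089962
  L_4 = 0.107043
0.0481695 / 0.0350852 ≈ 1.3729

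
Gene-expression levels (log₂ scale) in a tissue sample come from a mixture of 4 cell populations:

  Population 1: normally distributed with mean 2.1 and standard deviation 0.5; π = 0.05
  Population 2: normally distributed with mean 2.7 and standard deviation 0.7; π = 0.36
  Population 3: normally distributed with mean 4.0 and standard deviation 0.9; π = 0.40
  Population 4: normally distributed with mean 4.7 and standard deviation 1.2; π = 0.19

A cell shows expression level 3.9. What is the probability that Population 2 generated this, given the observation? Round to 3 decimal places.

0.172

Posterior ∝ prior × likelihood, so P(k | x) ∝ w_k f_k(x); normalise over all components.
Normal densities:
  L_1 = 0.0012238
  L_2 = 0.131119
  L_3 = 0.440541
  L_4 = 0.266207
Unnormalised posteriors:
  w_1·L_1 = 0.05 × 0.0012238 = 6.11902e-05
  w_2·L_2 = 0.36 × 0.131119 = 0.0472028
  w_3·L_3 = 0.40 × 0.440541 = 0.176217
  w_4·L_4 = 0.19 × 0.266207 = 0.0505793
Sum: 6.11902e-05 + 0.0472028 + 0.176217 + 0.0505793 = 0.27406
P(Population 2 | data) = 0.0472028 / 0.27406 ≈ 0.172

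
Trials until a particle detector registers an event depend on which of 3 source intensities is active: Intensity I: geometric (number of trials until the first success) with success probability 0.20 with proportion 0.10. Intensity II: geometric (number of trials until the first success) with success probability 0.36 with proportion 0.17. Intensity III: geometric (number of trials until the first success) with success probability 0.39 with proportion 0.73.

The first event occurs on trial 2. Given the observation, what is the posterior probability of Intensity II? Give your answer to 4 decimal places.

Apply Bayes' rule: the posterior for each component is proportional to its prior times its likelihood at x.
Component likelihoods at x = 2:
  f_I = 0.16
  f_II = 0.2304
  f_III = 0.2379
Unnormalised posteriors:
  w_I·f_I = 0.10 × 0.16 = 0.016
  w_II·f_II = 0.17 × 0.2304 = 0.039168
  w_III·f_III = 0.73 × 0.2379 = 0.173667
Marginal: 0.016 + 0.039168 + 0.173667 = 0.228835
Responsibility of Intensity II: 0.039168 / 0.228835 ≈ 0.1712

0.1712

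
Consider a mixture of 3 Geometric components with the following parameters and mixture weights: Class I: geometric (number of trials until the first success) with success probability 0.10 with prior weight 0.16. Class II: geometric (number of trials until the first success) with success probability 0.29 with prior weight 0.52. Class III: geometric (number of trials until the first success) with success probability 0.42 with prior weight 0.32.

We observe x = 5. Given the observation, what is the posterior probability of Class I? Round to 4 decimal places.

By Bayes' theorem, P(k | x) = π_k f_k(x) / Σ_j π_j f_j(x).
Evaluate each component's likelihood at the observed value:
  f_I = 0.10·(1−0.10)^4 = 0.10·0.6561 = 0.06561
  f_II = 0.29·(1−0.29)^4 = 0.29·0.254117 = 0.0736939
  f_III = 0.42·(1−0.42)^4 = 0.42·0.113165 = 0.0475293
Multiply by the mixture weights:
  π_I·f_I = 0.16 × 0.06561 = 0.0104976
  π_II·f_II = 0.52 × 0.0736939 = 0.0383208
  π_III·f_III = 0.32 × 0.0475293 = 0.0152094
Normaliser: 0.0104976 + 0.0383208 + 0.0152094 = 0.0640278
P(Class I | x) ≈ 0.1640

0.1640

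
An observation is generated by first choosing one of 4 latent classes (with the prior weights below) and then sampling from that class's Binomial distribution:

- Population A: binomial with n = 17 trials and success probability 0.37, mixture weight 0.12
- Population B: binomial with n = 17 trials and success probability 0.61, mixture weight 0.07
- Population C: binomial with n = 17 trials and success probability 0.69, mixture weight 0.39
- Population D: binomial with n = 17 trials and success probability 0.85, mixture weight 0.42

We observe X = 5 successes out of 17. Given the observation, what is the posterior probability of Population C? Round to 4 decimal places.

0.0142

The responsibility of component k is π_k f_k(x) divided by Σ_j π_j f_j(x).
Component likelihoods at x = 5 successes out of 17:
  f_A = C(17,5)·0.37^5·0.63^12 = 6188·0.0069344·0.00390919 = 0.167743
  f_B = C(17,5)·0.61^5·0.39^12 = 6188·0.0844596·1.23816e-05 = 0.00647105
  f_C = C(17,5)·0.69^5·0.31^12 = 6188·0.156403·7.87663e-07 = 0.000762318
  f_D = C(17,5)·0.85^5·0.15^12 = 6188·0.443705·1.29746e-10 = 3.56238e-07
Unnormalised posteriors:
  π_A·f_A = 0.12 × 0.167743 = 0.0201292
  π_B·f_B = 0.07 × 0.00647105 = 0.000452974
  π_C·f_C = 0.39 × 0.000762318 = 0.000297304
  π_D·f_D = 0.42 × 3.56238e-07 = 1.4962e-07
Evidence: 0.0201292 + 0.000452974 + 0.000297304 + 1.4962e-07 = 0.0208796
P(Population C | 5 successes out of 17) = 0.000297304 / 0.0208796 ≈ 0.0142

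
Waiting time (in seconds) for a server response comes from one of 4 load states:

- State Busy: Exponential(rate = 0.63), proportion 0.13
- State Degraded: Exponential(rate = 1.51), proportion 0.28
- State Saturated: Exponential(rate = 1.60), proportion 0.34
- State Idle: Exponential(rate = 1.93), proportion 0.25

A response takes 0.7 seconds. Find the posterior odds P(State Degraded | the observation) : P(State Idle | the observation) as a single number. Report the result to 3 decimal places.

1.176

Posterior odds = (π_i f_i(x)) / (π_j f_j(x)); the normalising sum cancels.
Component likelihoods at x = 0.7 seconds:
  f_Busy = 0.63·e^(−0.63·0.7) = 0.63·e^(−0.4410) = 0.405337
  f_Degraded = 1.51·e^(−1.51·0.7) = 1.51·e^(−1.0570) = 0.52472
  f_Saturated = 1.60·e^(−1.60·0.7) = 1.60·e^(−1.1200) = 0.522048
  f_Idle = 1.93·e^(−1.93·0.7) = 1.93·e^(−1.3510) = 0.499834
0.146922 / 0.124958 ≈ 1.176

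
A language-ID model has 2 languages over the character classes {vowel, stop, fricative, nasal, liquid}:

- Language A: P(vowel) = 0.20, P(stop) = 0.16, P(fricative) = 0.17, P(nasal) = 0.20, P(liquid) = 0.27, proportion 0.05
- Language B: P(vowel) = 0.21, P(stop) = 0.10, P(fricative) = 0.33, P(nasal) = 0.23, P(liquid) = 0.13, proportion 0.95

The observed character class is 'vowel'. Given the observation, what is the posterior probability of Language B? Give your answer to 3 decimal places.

Apply Bayes' rule: the posterior for each component is proportional to its prior times its likelihood at x.
Categorical probabilities:
  f_A = P(vowel | comp) = 0.20
  f_B = P(vowel | comp) = 0.21
Unnormalised posteriors:
  P(Z=A)·f_A = 0.05 × 0.2 = 0.01
  P(Z=B)·f_B = 0.95 × 0.21 = 0.1995
Sum: 0.01 + 0.1995 = 0.2095
Responsibility of Language B: 0.1995 / 0.2095 ≈ 0.952

0.952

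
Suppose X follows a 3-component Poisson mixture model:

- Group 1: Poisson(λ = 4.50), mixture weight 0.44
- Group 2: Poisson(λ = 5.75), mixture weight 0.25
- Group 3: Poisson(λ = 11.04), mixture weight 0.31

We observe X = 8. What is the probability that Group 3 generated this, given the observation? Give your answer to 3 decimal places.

0.382

Apply Bayes' rule: the posterior for each component is proportional to its prior times its likelihood at x.
Poisson probabilities:
  f_1 = e^(−4.50)·4.50^8/8! = 0.0463292
  f_2 = e^(−5.75)·5.75^8/8! = 0.0943255
  f_3 = e^(−11.04)·11.04^8/8! = 0.0878256
Multiply by the mixture weights:
  P(Z=1)·f_1 = 0.44 × 0.0463292 = 0.0203848
  P(Z=2)·f_2 = 0.25 × 0.0943255 = 0.0235814
  P(Z=3)·f_3 = 0.31 × 0.0878256 = 0.0272259
Denominator: 0.0203848 + 0.0235814 + 0.0272259 = 0.0711921
P(Group 3 | data) ≈ 0.382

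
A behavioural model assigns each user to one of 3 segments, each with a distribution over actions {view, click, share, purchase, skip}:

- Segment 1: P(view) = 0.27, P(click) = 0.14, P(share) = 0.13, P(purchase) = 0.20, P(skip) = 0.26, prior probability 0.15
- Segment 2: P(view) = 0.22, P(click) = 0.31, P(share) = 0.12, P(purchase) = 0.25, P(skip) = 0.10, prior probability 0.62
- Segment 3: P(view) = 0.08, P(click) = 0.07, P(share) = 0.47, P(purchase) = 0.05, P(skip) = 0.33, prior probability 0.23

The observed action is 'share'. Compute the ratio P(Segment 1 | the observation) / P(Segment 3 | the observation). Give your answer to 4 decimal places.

0.1804

The posterior odds equal the prior odds times the likelihood ratio: (w_i/w_j)·(f_i(x)/f_j(x)).
Component likelihoods at x = 'share':
  f_1 = 0.13
  f_2 = 0.12
  f_3 = 0.47
Odds = (0.15/0.23) × (0.13/0.47) = 0.652174 × 0.276596 ≈ 0.1804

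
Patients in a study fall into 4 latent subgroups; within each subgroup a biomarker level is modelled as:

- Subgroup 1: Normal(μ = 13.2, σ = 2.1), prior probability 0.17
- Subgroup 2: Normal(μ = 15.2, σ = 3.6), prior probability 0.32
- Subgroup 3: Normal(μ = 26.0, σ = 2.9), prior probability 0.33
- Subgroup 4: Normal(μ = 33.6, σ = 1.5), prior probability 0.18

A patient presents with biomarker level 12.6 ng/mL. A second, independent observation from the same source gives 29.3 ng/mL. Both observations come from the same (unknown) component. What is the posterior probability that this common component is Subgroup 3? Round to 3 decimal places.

0.051

The responsibility of component k is π_k f_k(x) divided by Σ_j π_j f_j(x).
Since both observations come from the same component, the likelihood for component k is f_k(x₁)·f_k(x₂).
  p_1 = [(1/(2.1·√(2π)))·exp(−(12.6−13.2)²/(2·2.1²)) = 0.189973·exp(-0.04082) = 0.182375] × [3.27536e-14] = 5.97342e-15
  p_2 = [(1/(3.6·√(2π)))·exp(−(12.6−15.2)²/(2·3.6²)) = 0.110817·exp(-0.26080) = 0.0853773] × [5.17021e-05] = 4.41419e-06
  p_3 = [(1/(2.9·√(2π)))·exp(−(12.6−26.0)²/(2·2.9²)) = 0.137566·exp(-10.67539) = 3.17871e-06] × [0.0719997] = 2.28866e-07
  p_4 = [(1/(1.5·√(2π)))·exp(−(12.6−33.6)²/(2·1.5²)) = 0.265962·exp(-98.00000) = 7.31071e-44] × [0.00436869] = 3.19382e-46
Prior × likelihood for each component:
  π_1·p_1 = 0.17 × 5.97342e-15 = 1.01548e-15
  π_2·p_2 = 0.32 × 4.41419e-06 = 1.41254e-06
  π_3·p_3 = 0.33 × 2.28866e-07 = 7.55258e-08
  π_4·p_4 = 0.18 × 3.19382e-46 = 5.74888e-47
Denominator: 1.01548e-15 + 1.41254e-06 + 7.55258e-08 + 5.74888e-47 = 1.48807e-06
Responsibility of Subgroup 3: 7.55258e-08 / 1.48807e-06 ≈ 0.051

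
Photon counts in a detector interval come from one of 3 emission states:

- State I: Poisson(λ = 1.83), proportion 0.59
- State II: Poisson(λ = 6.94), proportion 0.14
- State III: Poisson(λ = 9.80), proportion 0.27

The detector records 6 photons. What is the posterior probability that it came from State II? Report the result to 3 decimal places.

0.474

By Bayes' theorem, P(k | x) = P(Z=k) f_k(x) / Σ_j P(Z=j) f_j(x).
Component likelihoods at x = 6 photons:
  L_I = 0.00836787
  L_II = 0.150252
  L_III = 0.0682241
Prior × likelihood for each component:
  P(Z=I)·L_I = 0.59 × 0.00836787 = 0.00493705
  P(Z=II)·L_II = 0.14 × 0.150252 = 0.0210353
  P(Z=III)·L_III = 0.27 × 0.0682241 = 0.0184205
Evidence: 0.00493705 + 0.0210353 + 0.0184205 = 0.0443929
Responsibility of State II: 0.0210353 / 0.0443929 ≈ 0.474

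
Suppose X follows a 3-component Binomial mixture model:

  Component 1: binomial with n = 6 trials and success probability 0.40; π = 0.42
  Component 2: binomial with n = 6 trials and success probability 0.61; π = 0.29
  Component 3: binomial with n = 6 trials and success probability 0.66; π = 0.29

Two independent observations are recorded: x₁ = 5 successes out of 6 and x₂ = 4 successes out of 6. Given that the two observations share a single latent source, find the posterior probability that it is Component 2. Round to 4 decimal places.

The responsibility of component k is w_k f_k(x) divided by Σ_j w_j f_j(x).
Since both observations come from the same component, the likelihood for component k is f_k(x₁)·f_k(x₂).
  L_1 = [0.036864] × [0.13824] = 0.00509608
  L_2 = [0.197636] × [0.315893] = 0.0624317
  L_3 = [0.255476] × [0.329022] = 0.0840572
Prior × likelihood for each component:
  w_1·L_1 = 0.42 × 0.00509608 = 0.00214035
  w_2·L_2 = 0.29 × 0.0624317 = 0.0181052
  w_3·L_3 = 0.29 × 0.0840572 = 0.0243766
Evidence: 0.00214035 + 0.0181052 + 0.0243766 = 0.0446221
P(Component 2 | data) ≈ 0.4057

0.4057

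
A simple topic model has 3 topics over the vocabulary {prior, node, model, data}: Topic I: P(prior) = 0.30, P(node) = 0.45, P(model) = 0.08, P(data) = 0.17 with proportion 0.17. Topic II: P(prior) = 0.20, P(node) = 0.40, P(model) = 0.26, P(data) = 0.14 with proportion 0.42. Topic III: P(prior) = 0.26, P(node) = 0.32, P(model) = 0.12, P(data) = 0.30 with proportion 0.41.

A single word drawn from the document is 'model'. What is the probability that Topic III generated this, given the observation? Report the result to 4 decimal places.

Apply Bayes' rule: the posterior for each component is proportional to its prior times its likelihood at x.
Component likelihoods at x = 'model':
  f_I = 0.08
  f_II = 0.26
  f_III = 0.12
Unnormalised posteriors:
  P(Z=I)·f_I = 0.17 × 0.08 = 0.0136
  P(Z=II)·f_II = 0.42 × 0.26 = 0.1092
  P(Z=III)·f_III = 0.41 × 0.12 = 0.0492
Evidence: 0.0136 + 0.1092 + 0.0492 = 0.172
P(Topic III | data) ≈ 0.2860

0.2860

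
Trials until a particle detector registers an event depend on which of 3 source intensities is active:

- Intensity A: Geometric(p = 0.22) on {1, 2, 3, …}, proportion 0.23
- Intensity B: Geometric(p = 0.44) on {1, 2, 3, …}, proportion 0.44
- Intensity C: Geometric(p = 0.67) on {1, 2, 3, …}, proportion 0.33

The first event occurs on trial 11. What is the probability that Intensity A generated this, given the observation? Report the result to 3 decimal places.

0.877

Apply Bayes' rule: the posterior for each component is proportional to its prior times its likelihood at x.
Component likelihoods at x = 11:
  p_A = 0.0183387
  p_B = 0.00133454
  p_C = 1.02616e-05
Weight by the priors:
  w_A·p_A = 0.23 × 0.0183387 = 0.0042179
  w_B·p_B = 0.44 × 0.00133454 = 0.000587199
  w_C·p_C = 0.33 × 1.02616e-05 = 3.38632e-06
Marginal: 0.0042179 + 0.000587199 + 3.38632e-06 = 0.00480849
P(Intensity A | data) = 0.0042179 / 0.00480849 ≈ 0.877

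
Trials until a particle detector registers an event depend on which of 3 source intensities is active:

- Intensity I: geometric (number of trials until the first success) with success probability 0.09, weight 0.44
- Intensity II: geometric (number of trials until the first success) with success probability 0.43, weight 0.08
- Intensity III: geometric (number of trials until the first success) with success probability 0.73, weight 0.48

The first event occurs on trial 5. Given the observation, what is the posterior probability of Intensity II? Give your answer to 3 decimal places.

By Bayes' theorem, P(k | x) = π_k f_k(x) / Σ_j π_j f_j(x).
Component likelihoods at x = 5:
  p_I = 0.0617175
  p_II = 0.0453908
  p_III = 0.00387952
Prior × likelihood for each component:
  π_I·p_I = 0.44 × 0.0617175 = 0.0271557
  π_II·p_II = 0.08 × 0.0453908 = 0.00363126
  π_III·p_III = 0.48 × 0.00387952 = 0.00186217
Sum: 0.0271557 + 0.00363126 + 0.00186217 = 0.0326491
Responsibility of Intensity II: 0.00363126 / 0.0326491 ≈ 0.111

0.111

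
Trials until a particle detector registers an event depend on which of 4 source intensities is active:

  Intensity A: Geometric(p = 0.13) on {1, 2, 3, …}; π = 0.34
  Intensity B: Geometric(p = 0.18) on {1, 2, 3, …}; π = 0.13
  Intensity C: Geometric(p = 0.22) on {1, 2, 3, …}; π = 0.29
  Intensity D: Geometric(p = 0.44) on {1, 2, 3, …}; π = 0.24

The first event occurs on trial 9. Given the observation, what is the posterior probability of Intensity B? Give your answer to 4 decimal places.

Apply Bayes' rule: the posterior for each component is proportional to its prior times its likelihood at x.
Geometric probabilities:
  L_A = 0.0426675
  L_B = 0.0367945
  L_C = 0.0301425
  L_D = 0.00425556
Unnormalised posteriors:
  P(Z=A)·L_A = 0.34 × 0.0426675 = 0.014507
  P(Z=B)·L_B = 0.13 × 0.0367945 = 0.00478329
  P(Z=C)·L_C = 0.29 × 0.0301425 = 0.00874133
  P(Z=D)·L_D = 0.24 × 0.00425556 = 0.00102133
Evidence: 0.014507 + 0.00478329 + 0.00874133 + 0.00102133 = 0.0290529
P(Intensity B | the observation) ≈ 0.1646

0.1646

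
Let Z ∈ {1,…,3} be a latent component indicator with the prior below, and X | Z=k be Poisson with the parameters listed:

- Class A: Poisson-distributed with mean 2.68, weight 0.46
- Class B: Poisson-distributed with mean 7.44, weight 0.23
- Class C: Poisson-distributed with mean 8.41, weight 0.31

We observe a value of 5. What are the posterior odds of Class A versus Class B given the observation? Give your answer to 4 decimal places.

Since P(k|x) ∝ π_k f_k(x), the posterior odds are π_i f_i(x) / (π_j f_j(x)).
Poisson probabilities:
  p_A = e^(−2.68)·2.68^5/5! = 0.0789921
  p_B = e^(−7.44)·7.44^5/5! = 0.111566
  p_C = e^(−8.41)·8.41^5/5! = 0.0780517
0.0363364 / 0.0256602 ≈ 1.4161

1.4161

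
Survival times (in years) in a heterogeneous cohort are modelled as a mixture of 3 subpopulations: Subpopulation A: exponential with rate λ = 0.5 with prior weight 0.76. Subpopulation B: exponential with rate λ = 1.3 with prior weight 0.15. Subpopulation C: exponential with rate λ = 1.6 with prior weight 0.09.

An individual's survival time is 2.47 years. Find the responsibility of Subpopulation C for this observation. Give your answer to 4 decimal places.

Posterior ∝ prior × likelihood, so P(k | x) ∝ π_k f_k(x); normalise over all components.
Component likelihoods at x = 2.47 years:
  f_A = 0.145417
  f_B = 0.0524112
  f_C = 0.030746
Unnormalised posteriors:
  π_A·f_A = 0.76 × 0.145417 = 0.110517
  π_B·f_B = 0.15 × 0.0524112 = 0.00786167
  π_C·f_C = 0.09 × 0.030746 = 0.00276714
Marginal: 0.110517 + 0.00786167 + 0.00276714 = 0.121146
So the posterior for Subpopulation C is 0.00276714 / 0.121146 ≈ 0.0228.

0.0228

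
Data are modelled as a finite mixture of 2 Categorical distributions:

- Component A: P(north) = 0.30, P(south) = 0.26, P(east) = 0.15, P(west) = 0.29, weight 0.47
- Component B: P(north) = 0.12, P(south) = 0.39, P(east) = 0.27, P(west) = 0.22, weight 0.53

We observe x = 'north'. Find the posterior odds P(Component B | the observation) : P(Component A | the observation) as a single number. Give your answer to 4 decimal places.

0.4511

Since P(k|x) ∝ π_k f_k(x), the posterior odds are π_i f_i(x) / (π_j f_j(x)).
Categorical probabilities:
  p_A = P(north | comp) = 0.30
  p_B = P(north | comp) = 0.12
0.0636 / 0.141 ≈ 0.4511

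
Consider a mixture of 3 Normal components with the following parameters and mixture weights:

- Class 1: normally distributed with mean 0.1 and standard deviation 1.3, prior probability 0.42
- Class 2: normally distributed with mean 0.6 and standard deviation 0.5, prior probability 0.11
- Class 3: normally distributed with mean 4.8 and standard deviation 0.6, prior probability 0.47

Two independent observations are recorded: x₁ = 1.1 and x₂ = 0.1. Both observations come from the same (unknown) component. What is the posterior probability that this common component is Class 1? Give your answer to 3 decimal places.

0.533

The responsibility of component k is π_k f_k(x) divided by Σ_j π_j f_j(x).
Since both observations come from the same component, the likelihood for component k is f_k(x₁)·f_k(x₂).
  p_1 = [0.228285] × [0.306879] = 0.0700558
  p_2 = [0.483941] × [0.483941] = 0.234199
  p_3 = [3.67394e-09] × [3.15038e-14] = 1.15743e-22
Multiply by the mixture weights:
  π_1·p_1 = 0.42 × 0.0700558 = 0.0294234
  π_2·p_2 = 0.11 × 0.234199 = 0.0257619
  π_3·p_3 = 0.47 × 1.15743e-22 = 5.43992e-23
Sum: 0.0294234 + 0.0257619 + 5.43992e-23 = 0.0551854
So the posterior for Class 1 is 0.0294234 / 0.0551854 ≈ 0.533.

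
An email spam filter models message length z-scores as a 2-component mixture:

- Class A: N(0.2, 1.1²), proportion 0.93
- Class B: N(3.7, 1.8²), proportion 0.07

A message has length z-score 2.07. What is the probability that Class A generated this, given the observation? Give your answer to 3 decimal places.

0.885

P(component k | x) = π_k·f_k(x) / marginal(x), where marginal(x) = Σ_j π_j·f_j(x).
Normal densities:
  f_A = 0.0854992
  f_B = 0.147086
Unnormalised posteriors:
  π_A·f_A = 0.93 × 0.0854992 = 0.0795142
  π_B·f_B = 0.07 × 0.147086 = 0.010296
Marginal: 0.0795142 + 0.010296 = 0.0898102
P(Class A | the observation) = 0.0795142 / 0.0898102 ≈ 0.885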